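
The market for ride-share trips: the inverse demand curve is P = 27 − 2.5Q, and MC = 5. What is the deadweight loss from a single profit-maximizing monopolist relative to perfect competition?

Under competition P = MC = 5, so Q = (27 − 5)/2.5 = 8.8.
The monopolist equates marginal revenue to marginal cost: 27 − 5Q = 5, so Q = 4.4. From demand, P = 16.
DWL is the triangle between Q = 4.4 and Q = 8.8: ½·(8.8 − 4.4)·(16 − 5) = 24.2.

DWL = 24.2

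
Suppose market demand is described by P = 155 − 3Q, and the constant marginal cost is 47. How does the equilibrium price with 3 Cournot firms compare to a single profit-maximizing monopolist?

In a 3-firm Cournot equilibrium, symmetry and the first-order condition give q = (155 − 47)/(12) = 9. So Q = 27 and P = 74.
A monopolist chooses Q where MR = MC. MR = 155 − 6Q; setting this equal to 47 gives Q = 18 and P = 101.

Cournot: P = 74; Monopoly: P = 101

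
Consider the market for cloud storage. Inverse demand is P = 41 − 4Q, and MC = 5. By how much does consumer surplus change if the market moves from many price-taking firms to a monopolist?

Competitive firms price at marginal cost: P = 5, giving Q = 9.
CS = ½·(41 − 5)·9 = 162.
Monopoly sets MR = MC: 41 − 8Q = 5 ⇒ Q = 4.5, P = 41 − 4·4.5 = 23.
CS = ½·(41 − 23)·4.5 = 40.5.
Change in consumer surplus: 40.5 − 162 = −121.5.

Consumer surplus falls by 121.5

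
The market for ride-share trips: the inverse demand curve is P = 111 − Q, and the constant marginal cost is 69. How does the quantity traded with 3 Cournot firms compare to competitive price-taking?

Cournot with 3 identical firms: the symmetric best-response condition is 111 − 4q = 69. Each firm produces q = 10.5, total output Q = 31.5, price P = 79.5.
Perfect competition: P = MC = 69, so 111 − Q = 69 and Q = 42.

Cournot: Q = 31.5; Competition: Q = 42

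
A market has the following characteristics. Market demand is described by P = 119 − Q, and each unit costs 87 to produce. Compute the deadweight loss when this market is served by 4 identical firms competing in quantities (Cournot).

DWL = 20.48

Under competition P = MC = 87, so Q = (119 − 87)/1 = 32.
Cournot with 4 identical firms: the symmetric best-response condition is 119 − 5q = 87. Each firm produces q = 6.4, total output Q = 25.6, price P = 93.4.
DWL is the triangle between Q = 25.6 and Q = 32: ½·(32 − 25.6)·(93.4 − 87) = 20.48.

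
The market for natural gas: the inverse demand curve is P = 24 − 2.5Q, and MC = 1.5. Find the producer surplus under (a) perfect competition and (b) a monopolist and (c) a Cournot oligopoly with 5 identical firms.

Perfect competition: P = MC = 1.5, so 24 − 2.5Q = 1.5 and Q = 9.
PS = (1.5 − 1.5)·9 = 0.
Monopoly sets MR = MC: 24 − 5Q = 1.5 ⇒ Q = 4.5, P = 24 − 2.5·4.5 = 12.75.
PS = (12.75 − 1.5)·4.5 = 50.625.
In a 5-firm Cournot equilibrium, symmetry and the first-order condition give q = (24 − 1.5)/(15) = 1.5. So Q = 7.5 and P = 5.25.
PS = (5.25 − 1.5)·7.5 = 28.125.

Competition: PS = 0; Monopoly: PS = 50.625; Cournot: PS = 28.125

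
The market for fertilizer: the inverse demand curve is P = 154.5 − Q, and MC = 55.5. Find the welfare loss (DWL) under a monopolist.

DWL = 1225.125

Under competition P = MC = 55.5, so Q = (154.5 − 55.5)/1 = 99.
Monopoly sets MR = MC: 154.5 − 2Q = 55.5 ⇒ Q = 49.5, P = 154.5 − 49.5 = 105.
DWL is the triangle between Q = 49.5 and Q = 99: ½·(99 − 49.5)·(105 − 55.5) = 1225.125.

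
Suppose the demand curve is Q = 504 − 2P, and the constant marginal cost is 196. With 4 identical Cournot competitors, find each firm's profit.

Inverting demand: P = 252 − 0.5Q.
With 4 symmetric Cournot firms, each firm's FOC gives 252 − 2.5q = 196, so q = 22.4, Q = 4·22.4 = 89.6, and P = 207.2.
Each firm's profit = (207.2 − 196)·22.4 = 250.88.

π_i = 250.88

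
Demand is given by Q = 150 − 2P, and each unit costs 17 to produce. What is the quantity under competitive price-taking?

Q = 116

Inverting demand: P = 75 − 0.5Q.
Perfect competition: P = MC = 17, so 75 − 0.5Q = 17 and Q = 116.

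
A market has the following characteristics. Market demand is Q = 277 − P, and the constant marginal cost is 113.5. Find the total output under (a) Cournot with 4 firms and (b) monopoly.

Inverting demand: P = 277 − Q.
With 4 symmetric Cournot firms, each firm's FOC gives 277 − 5q = 113.5, so q = 32.7, Q = 4·32.7 = 130.8, and P = 146.2.
The monopolist equates marginal revenue to marginal cost: 277 − 2Q = 113.5, so Q = 81.75. From demand, P = 195.25.

Cournot: Q = 130.8; Monopoly: Q = 81.75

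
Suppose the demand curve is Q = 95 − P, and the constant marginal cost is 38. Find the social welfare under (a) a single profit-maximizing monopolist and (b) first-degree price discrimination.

Inverting demand: P = 95 − Q.
The monopolist equates marginal revenue to marginal cost: 95 − 2Q = 38, so Q = 28.5. From demand, P = 66.5.
CS = ½·(95 − 66.5)·28.5 = 406.125; PS = (66.5 − 38)·28.5 = 812.25; TS = 1218.375.
With perfect price discrimination, output is the efficient level Q = 57 (where demand meets MC), but every buyer pays their willingness to pay: CS = 0 and PS = total surplus.
TS = 1624.5 (equal to competitive TS).

Monopoly: TS = 1218.375; Perfect PD: TS = 1624.5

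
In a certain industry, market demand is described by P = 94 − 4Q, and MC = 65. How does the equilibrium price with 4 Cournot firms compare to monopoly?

With 4 symmetric Cournot firms, each firm's FOC gives 94 − 20q = 65, so q = 1.45, Q = 4·1.45 = 5.8, and P = 70.8.
A monopolist chooses Q where MR = MC. MR = 94 − 8Q; setting this equal to 65 gives Q = 3.625 and P = 79.5.

Cournot: P = 70.8; Monopoly: P = 79.5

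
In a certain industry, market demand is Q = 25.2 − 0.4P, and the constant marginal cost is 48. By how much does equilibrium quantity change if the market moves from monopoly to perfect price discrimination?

Inverting demand: P = 63 − 2.5Q.
A monopolist chooses Q where MR = MC. MR = 63 − 5Q; setting this equal to 48 gives Q = 3 and P = 55.5.
Under first-degree price discrimination the firm charges each unit its demand price and produces up to where P = MC, i.e. Q = 6. Consumer surplus is zero; producer surplus equals total surplus.
Change in equilibrium quantity: 6 − 3 = 3.

Q rises by 3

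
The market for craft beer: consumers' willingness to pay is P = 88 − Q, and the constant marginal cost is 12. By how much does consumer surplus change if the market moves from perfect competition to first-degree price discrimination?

Perfect competition: P = MC = 12, so 88 − Q = 12 and Q = 76.
CS = ½·(88 − 12)·76 = 2888.
With perfect price discrimination, output is the efficient level Q = 76 (where demand meets MC), but every buyer pays their willingness to pay: CS = 0 and PS = total surplus.
CS = 0.
Change in consumer surplus: 0 − 2888 = −2888.

CS falls by 2888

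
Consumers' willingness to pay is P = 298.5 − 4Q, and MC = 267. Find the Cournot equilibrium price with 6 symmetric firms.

P = 271.5

In a 6-firm Cournot equilibrium, symmetry and the first-order condition give q = (298.5 − 267)/(28) = 1.125. So Q = 6.75 and P = 271.5.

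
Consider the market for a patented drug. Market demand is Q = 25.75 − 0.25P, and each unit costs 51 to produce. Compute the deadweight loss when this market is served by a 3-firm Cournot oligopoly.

DWL = 21.125

Inverting demand: P = 103 − 4Q.
Perfect competition: P = MC = 51, so 103 − 4Q = 51 and Q = 13.
In a 3-firm Cournot equilibrium, symmetry and the first-order condition give q = (103 − 51)/(16) = 3.25. So Q = 9.75 and P = 64.
DWL is the triangle between Q = 9.75 and Q = 13: ½·(13 − 9.75)·(64 − 51) = 21.125.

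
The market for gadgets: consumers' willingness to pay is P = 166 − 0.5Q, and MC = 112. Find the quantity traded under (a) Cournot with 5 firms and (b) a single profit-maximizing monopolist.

Cournot: Q = 90; Monopoly: Q = 54

In a 5-firm Cournot equilibrium, symmetry and the first-order condition give q = (166 − 112)/(3) = 18. So Q = 90 and P = 121.
The monopolist equates marginal revenue to marginal cost: 166 − Q = 112, so Q = 54. From demand, P = 139.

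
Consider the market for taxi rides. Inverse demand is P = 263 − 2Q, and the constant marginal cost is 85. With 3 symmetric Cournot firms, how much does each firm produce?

In a 3-firm Cournot equilibrium, symmetry and the first-order condition give q = (263 − 85)/(8) = 22.25. So Q = 66.75 and P = 129.5.

q_i = 22.25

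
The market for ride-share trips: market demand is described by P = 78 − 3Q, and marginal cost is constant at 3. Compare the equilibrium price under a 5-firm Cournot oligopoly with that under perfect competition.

Cournot: P = 15.5; Competition: P = 3

In a 5-firm Cournot equilibrium, symmetry and the first-order condition give q = (78 − 3)/(18) = 25/6. So Q = 125/6 and P = 15.5.
Competitive firms price at marginal cost: P = 3, giving Q = 25.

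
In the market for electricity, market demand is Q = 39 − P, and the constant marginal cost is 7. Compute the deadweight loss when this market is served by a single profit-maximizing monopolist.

Inverting demand: P = 39 − Q.
Competitive firms price at marginal cost: P = 7, giving Q = 32.
The monopolist equates marginal revenue to marginal cost: 39 − 2Q = 7, so Q = 16. From demand, P = 23.
DWL is the triangle between Q = 16 and Q = 32: ½·(32 − 16)·(23 − 7) = 128.

DWL = 128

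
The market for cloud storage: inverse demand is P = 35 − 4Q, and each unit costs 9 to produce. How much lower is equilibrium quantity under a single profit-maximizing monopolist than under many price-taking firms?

Equilibrium quantity falls by 3.25

Perfect competition: P = MC = 9, so 35 − 4Q = 9 and Q = 6.5.
Monopoly sets MR = MC: 35 − 8Q = 9 ⇒ Q = 3.25, P = 35 − 4·3.25 = 22.
Change in equilibrium quantity: 3.25 − 6.5 = −3.25.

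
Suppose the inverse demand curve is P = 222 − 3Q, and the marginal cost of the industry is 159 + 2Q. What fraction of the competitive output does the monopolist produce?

Q_m/Q_c = 0.625

Monopoly sets MR = MC: 222 − 6Q = 159 + 2Q ⇒ Q = 7.875, P = 222 − 3·7.875 = 198.375.
Under competition P = MC: 222 − 3Q = 159 + 2Q ⇒ Q = 12.6, P = 184.2.
Ratio Q_m/Q_c = 7.875/12.6 = 0.625.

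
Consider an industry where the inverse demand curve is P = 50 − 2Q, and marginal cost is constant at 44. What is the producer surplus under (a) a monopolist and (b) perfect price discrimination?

Monopoly: PS = 4.5; Perfect PD: PS = 9

Monopoly sets MR = MC: 50 − 4Q = 44 ⇒ Q = 1.5, P = 50 − 2·1.5 = 47.
PS = (47 − 44)·1.5 = 4.5.
A perfectly discriminating monopolist sells every unit with P(Q) ≥ MC(Q), so output equals the competitive quantity Q = 3. Each buyer pays their reservation price, so CS = 0 and the firm captures all surplus.
PS = ½·(50 − 44)·3 = 9.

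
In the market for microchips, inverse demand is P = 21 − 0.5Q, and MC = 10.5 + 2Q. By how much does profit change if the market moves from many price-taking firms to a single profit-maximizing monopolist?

Under competition P = MC: 21 − 0.5Q = 10.5 + 2Q ⇒ Q = 4.2, P = 18.9.
Profit = 18.9·4.2 − (10.5·4.2 + ½·2·4.2²) = 17.64.
The monopolist equates marginal revenue to marginal cost: 21 − Q = 10.5 + 2Q, so Q = 3.5. From demand, P = 19.25.
Profit = 19.25·3.5 − (10.5·3.5 + ½·2·3.5²) = 18.375.
Change in profit: 18.375 − 17.64 = 0.735.

π rises by 0.735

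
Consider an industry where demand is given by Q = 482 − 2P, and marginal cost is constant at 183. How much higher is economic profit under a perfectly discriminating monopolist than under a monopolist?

π rises by 1682

Inverting demand: P = 241 − 0.5Q.
Monopoly sets MR = MC: 241 − Q = 183 ⇒ Q = 58, P = 241 − 0.5·58 = 212.
Profit = (212 − 183)·58 = 1682.
With perfect price discrimination, output is the efficient level Q = 116 (where demand meets MC), but every buyer pays their willingness to pay: CS = 0 and PS = total surplus.
PS equals the full surplus area, 3364. Profit = 3364 = 3364.
Change in economic profit: 3364 − 1682 = 1682.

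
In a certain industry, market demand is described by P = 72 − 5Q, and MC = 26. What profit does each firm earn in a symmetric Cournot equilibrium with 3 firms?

In a 3-firm Cournot equilibrium, symmetry and the first-order condition give q = (72 − 26)/(20) = 2.3. So Q = 6.9 and P = 37.5.
Each firm's profit = (37.5 − 26)·2.3 = 26.45.

π_i = 26.45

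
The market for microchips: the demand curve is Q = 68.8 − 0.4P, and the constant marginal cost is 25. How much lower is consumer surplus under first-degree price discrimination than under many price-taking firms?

CS falls by 4321.8

Inverting demand: P = 172 − 2.5Q.
Perfect competition: P = MC = 25, so 172 − 2.5Q = 25 and Q = 58.8.
CS = ½·(172 − 25)·58.8 = 4321.8.
A perfectly discriminating monopolist sells every unit with P(Q) ≥ MC(Q), so output equals the competitive quantity Q = 58.8. Each buyer pays their reservation price, so CS = 0 and the firm captures all surplus.
CS = 0.
Change in consumer surplus: 0 − 4321.8 = −4321.8.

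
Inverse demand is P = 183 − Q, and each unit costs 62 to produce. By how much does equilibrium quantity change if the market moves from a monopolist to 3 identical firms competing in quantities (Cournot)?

Equilibrium quantity rises by 30.25

Monopoly sets MR = MC: 183 − 2Q = 62 ⇒ Q = 60.5, P = 183 − 60.5 = 122.5.
Cournot with 3 identical firms: the symmetric best-response condition is 183 − 4q = 62. Each firm produces q = 30.25, total output Q = 90.75, price P = 92.25.
Change in equilibrium quantity: 90.75 − 60.5 = 30.25.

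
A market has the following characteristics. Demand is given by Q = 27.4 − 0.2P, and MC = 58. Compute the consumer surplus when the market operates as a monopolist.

Inverting demand: P = 137 − 5Q.
Monopoly sets MR = MC: 137 − 10Q = 58 ⇒ Q = 7.9, P = 137 − 5·7.9 = 97.5.
CS = ½·(137 − 97.5)·7.9 = 156.025.

CS = 156.025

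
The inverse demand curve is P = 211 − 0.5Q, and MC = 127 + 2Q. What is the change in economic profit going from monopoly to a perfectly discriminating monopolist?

Economic profit rises by 235.2

The monopolist equates marginal revenue to marginal cost: 211 − Q = 127 + 2Q, so Q = 28. From demand, P = 197.
Profit = 197·28 − (127·28 + ½·2·28²) = 1176.
With perfect price discrimination, output is the efficient level Q = 33.6 (where demand meets MC), but every buyer pays their willingness to pay: CS = 0 and PS = total surplus.
PS equals the full surplus area, 1411.2. Profit = 1411.2 = 1411.2.
Change in economic profit: 1411.2 − 1176 = 235.2.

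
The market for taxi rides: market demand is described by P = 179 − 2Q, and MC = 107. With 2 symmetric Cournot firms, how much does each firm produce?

Cournot with 2 identical firms: the symmetric best-response condition is 179 − 6q = 107. Each firm produces q = 12, total output Q = 24, price P = 131.

q_i = 12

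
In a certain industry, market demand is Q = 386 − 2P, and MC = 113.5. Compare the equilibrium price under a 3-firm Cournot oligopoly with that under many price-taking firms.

Cournot: P = 133.375; Competition: P = 113.5

Inverting demand: P = 193 − 0.5Q.
In a 3-firm Cournot equilibrium, symmetry and the first-order condition give q = (193 − 113.5)/(2) = 39.75. So Q = 119.25 and P = 133.375.
Perfect competition: P = MC = 113.5, so 193 − 0.5Q = 113.5 and Q = 159.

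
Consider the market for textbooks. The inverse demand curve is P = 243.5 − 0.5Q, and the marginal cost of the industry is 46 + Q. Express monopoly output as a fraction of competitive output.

The monopolist equates marginal revenue to marginal cost: 243.5 − Q = 46 + Q, so Q = 98.75. From demand, P = 194.125.
Competitive equilibrium sets price equal to marginal cost: 243.5 − 0.5Q = 46 + Q, so Q = 395/3 and P = 533/3.
Ratio Q_m/Q_c = 98.75/(395/3) = 0.75.

Q_m/Q_c = 0.75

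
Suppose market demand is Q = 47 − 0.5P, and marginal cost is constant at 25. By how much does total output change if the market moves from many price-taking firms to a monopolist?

Total output falls by 17.25

Inverting demand: P = 94 − 2Q.
Competitive firms price at marginal cost: P = 25, giving Q = 34.5.
A monopolist chooses Q where MR = MC. MR = 94 − 4Q; setting this equal to 25 gives Q = 17.25 and P = 59.5.
Change in total output: 17.25 − 34.5 = −17.25.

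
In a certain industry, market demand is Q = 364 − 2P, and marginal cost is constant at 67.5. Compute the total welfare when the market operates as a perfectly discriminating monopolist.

Inverting demand: P = 182 − 0.5Q.
A perfectly discriminating monopolist sells every unit with P(Q) ≥ MC(Q), so output equals the competitive quantity Q = 229. Each buyer pays their reservation price, so CS = 0 and the firm captures all surplus.
TS = 13110.25 (equal to competitive TS).

TS = 13110.25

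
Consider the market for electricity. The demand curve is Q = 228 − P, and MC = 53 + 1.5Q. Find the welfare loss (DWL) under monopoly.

DWL = 500

Inverting demand: P = 228 − Q.
Under competition P = MC: 228 − Q = 53 + 1.5Q ⇒ Q = 70, P = 158.
A monopolist chooses Q where MR = MC. MR = 228 − 2Q; setting this equal to 53 + 1.5Q gives Q = 50 and P = 178.
CS = ½·(228 − 158)·70 = 2450; PS = (158·70 − 53·70 − ½·1.5·70²) = 3675; TS = 6125.
CS = ½·(228 − 178)·50 = 1250; PS = (178·50 − 53·50 − ½·1.5·50²) = 4375; TS = 5625.
DWL = 6125 − 5625 = 500.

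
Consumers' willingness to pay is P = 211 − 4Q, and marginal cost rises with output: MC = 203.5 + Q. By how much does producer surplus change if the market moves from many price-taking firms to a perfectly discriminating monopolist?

PS rises by 4.5

Under competition P = MC: 211 − 4Q = 203.5 + Q ⇒ Q = 1.5, P = 205.
PS = P·Q − VC(Q) = 205·1.5 − (203.5·1.5 + ½·1·1.5²) = 1.125.
A perfectly discriminating monopolist sells every unit with P(Q) ≥ MC(Q), so output equals the competitive quantity Q = 1.5. Each buyer pays their reservation price, so CS = 0 and the firm captures all surplus.
PS = ½·(211 − 203.5)·1.5 = 5.625.
Change in producer surplus: 5.625 − 1.125 = 4.5.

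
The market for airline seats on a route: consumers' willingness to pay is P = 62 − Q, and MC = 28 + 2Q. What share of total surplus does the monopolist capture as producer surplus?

PS/TS = 0.8

The monopolist equates marginal revenue to marginal cost: 62 − 2Q = 28 + 2Q, so Q = 8.5. From demand, P = 53.5.
CS = ½·(62 − 53.5)·8.5 = 36.125.
PS = P·Q − VC(Q) = 53.5·8.5 − (28·8.5 + ½·2·8.5²) = 144.5.
Share captured = PS/TS = 144.5/180.625 = 0.8.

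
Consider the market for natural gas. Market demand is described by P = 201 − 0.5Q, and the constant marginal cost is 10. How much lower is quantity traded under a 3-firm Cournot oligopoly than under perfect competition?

Quantity traded falls by 95.5

Competitive firms price at marginal cost: P = 10, giving Q = 382.
Cournot with 3 identical firms: the symmetric best-response condition is 201 − 2q = 10. Each firm produces q = 95.5, total output Q = 286.5, price P = 57.75.
Change in quantity traded: 286.5 − 382 = −95.5.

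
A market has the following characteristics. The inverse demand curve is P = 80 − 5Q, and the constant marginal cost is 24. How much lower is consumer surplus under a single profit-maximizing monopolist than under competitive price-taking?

CS falls by 235.2

Perfect competition: P = MC = 24, so 80 − 5Q = 24 and Q = 11.2.
CS = ½·(80 − 24)·11.2 = 313.6.
A monopolist chooses Q where MR = MC. MR = 80 − 10Q; setting this equal to 24 gives Q = 5.6 and P = 52.
CS = ½·(80 − 52)·5.6 = 78.4.
Change in consumer surplus: 78.4 − 313.6 = −235.2.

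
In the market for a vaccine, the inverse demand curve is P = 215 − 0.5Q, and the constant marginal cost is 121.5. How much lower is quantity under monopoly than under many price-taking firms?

Q falls by 93.5

Competitive firms price at marginal cost: P = 121.5, giving Q = 187.
A monopolist chooses Q where MR = MC. MR = 215 − Q; setting this equal to 121.5 gives Q = 93.5 and P = 168.25.
Change in quantity: 93.5 − 187 = −93.5.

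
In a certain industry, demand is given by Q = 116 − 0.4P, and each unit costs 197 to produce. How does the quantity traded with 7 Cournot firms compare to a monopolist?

Inverting demand: P = 290 − 2.5Q.
With 7 symmetric Cournot firms, each firm's FOC gives 290 − 20q = 197, so q = 4.65, Q = 7·4.65 = 32.55, and P = 208.625.
Monopoly sets MR = MC: 290 − 5Q = 197 ⇒ Q = 18.6, P = 290 − 2.5·18.6 = 243.5.

Cournot: Q = 32.55; Monopoly: Q = 18.6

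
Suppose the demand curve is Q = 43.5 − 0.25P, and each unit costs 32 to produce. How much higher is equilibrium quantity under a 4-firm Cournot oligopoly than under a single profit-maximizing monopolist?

Equilibrium quantity rises by 10.65

Inverting demand: P = 174 − 4Q.
A monopolist chooses Q where MR = MC. MR = 174 − 8Q; setting this equal to 32 gives Q = 17.75 and P = 103.
Cournot with 4 identical firms: the symmetric best-response condition is 174 − 20q = 32. Each firm produces q = 7.1, total output Q = 28.4, price P = 60.4.
Change in equilibrium quantity: 28.4 − 17.75 = 10.65.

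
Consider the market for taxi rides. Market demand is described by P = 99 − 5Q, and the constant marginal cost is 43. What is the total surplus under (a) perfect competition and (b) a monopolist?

Competitive firms price at marginal cost: P = 43, giving Q = 11.2.
CS = ½·(99 − 43)·11.2 = 313.6; PS = (43 − 43)·11.2 = 0; TS = 313.6.
The monopolist equates marginal revenue to marginal cost: 99 − 10Q = 43, so Q = 5.6. From demand, P = 71.
CS = ½·(99 − 71)·5.6 = 78.4; PS = (71 − 43)·5.6 = 156.8; TS = 235.2.

Competition: TS = 313.6; Monopoly: TS = 235.2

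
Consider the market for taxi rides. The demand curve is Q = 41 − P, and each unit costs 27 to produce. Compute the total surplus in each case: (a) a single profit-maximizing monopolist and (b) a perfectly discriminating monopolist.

Monopoly: TS = 73.5; Perfect PD: TS = 98

Inverting demand: P = 41 − Q.
Monopoly sets MR = MC: 41 − 2Q = 27 ⇒ Q = 7, P = 41 − 7 = 34.
CS = ½·(41 − 34)·7 = 24.5; PS = (34 − 27)·7 = 49; TS = 73.5.
A perfectly discriminating monopolist sells every unit with P(Q) ≥ MC(Q), so output equals the competitive quantity Q = 14. Each buyer pays their reservation price, so CS = 0 and the firm captures all surplus.
TS = 98 (equal to competitive TS).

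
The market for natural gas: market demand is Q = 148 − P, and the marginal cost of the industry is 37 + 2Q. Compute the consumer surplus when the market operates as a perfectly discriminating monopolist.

CS = 0

Inverting demand: P = 148 − Q.
A perfectly discriminating monopolist sells every unit with P(Q) ≥ MC(Q), so output equals the competitive quantity Q = 37. Each buyer pays their reservation price, so CS = 0 and the firm captures all surplus.
CS = 0.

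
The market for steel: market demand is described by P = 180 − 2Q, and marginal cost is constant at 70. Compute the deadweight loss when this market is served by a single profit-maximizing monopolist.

Under competition P = MC = 70, so Q = (180 − 70)/2 = 55.
The monopolist equates marginal revenue to marginal cost: 180 − 4Q = 70, so Q = 27.5. From demand, P = 125.
DWL is the triangle between Q = 27.5 and Q = 55: ½·(55 − 27.5)·(125 − 70) = 756.25.

DWL = 756.25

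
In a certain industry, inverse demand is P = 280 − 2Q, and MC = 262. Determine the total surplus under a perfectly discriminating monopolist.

TS = 81

Under first-degree price discrimination the firm charges each unit its demand price and produces up to where P = MC, i.e. Q = 9. Consumer surplus is zero; producer surplus equals total surplus.
TS = 81 (equal to competitive TS).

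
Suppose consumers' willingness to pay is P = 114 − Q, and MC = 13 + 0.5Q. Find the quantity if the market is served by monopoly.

Q = 40.4

Monopoly sets MR = MC: 114 − 2Q = 13 + 0.5Q ⇒ Q = 40.4, P = 114 − 40.4 = 73.6.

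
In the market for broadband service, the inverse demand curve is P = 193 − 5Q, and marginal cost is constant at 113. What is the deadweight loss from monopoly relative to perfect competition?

Perfect competition: P = MC = 113, so 193 − 5Q = 113 and Q = 16.
The monopolist equates marginal revenue to marginal cost: 193 − 10Q = 113, so Q = 8. From demand, P = 153.
DWL is the triangle between Q = 8 and Q = 16: ½·(16 − 8)·(153 − 113) = 160.

DWL = 160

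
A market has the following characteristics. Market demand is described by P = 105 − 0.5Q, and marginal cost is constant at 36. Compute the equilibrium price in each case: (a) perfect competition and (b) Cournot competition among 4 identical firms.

Competition: P = 36; Cournot: P = 49.8

Under competition P = MC = 36, so Q = (105 − 36)/0.5 = 138.
In a 4-firm Cournot equilibrium, symmetry and the first-order condition give q = (105 − 36)/(2.5) = 27.6. So Q = 110.4 and P = 49.8.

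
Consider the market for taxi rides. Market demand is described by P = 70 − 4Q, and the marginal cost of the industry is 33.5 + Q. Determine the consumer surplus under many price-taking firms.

CS = 106.58

Under competition P = MC: 70 − 4Q = 33.5 + Q ⇒ Q = 7.3, P = 40.8.
CS = ½·(70 − 40.8)·7.3 = 106.58.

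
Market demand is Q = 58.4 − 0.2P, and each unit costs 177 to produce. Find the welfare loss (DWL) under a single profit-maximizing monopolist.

Inverting demand: P = 292 − 5Q.
Perfect competition: P = MC = 177, so 292 − 5Q = 177 and Q = 23.
A monopolist chooses Q where MR = MC. MR = 292 − 10Q; setting this equal to 177 gives Q = 11.5 and P = 234.5.
DWL is the triangle between Q = 11.5 and Q = 23: ½·(23 − 11.5)·(234.5 − 177) = 330.625.

DWL = 330.625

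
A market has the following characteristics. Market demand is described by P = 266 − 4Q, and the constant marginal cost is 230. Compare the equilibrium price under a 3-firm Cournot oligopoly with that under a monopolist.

Cournot: P = 239; Monopoly: P = 248

In a 3-firm Cournot equilibrium, symmetry and the first-order condition give q = (266 − 230)/(16) = 2.25. So Q = 6.75 and P = 239.
Monopoly sets MR = MC: 266 − 8Q = 230 ⇒ Q = 4.5, P = 266 − 4·4.5 = 248.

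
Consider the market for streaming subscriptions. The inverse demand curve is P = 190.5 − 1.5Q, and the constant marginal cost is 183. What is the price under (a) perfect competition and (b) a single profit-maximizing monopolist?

Competition: P = 183; Monopoly: P = 186.75

Perfect competition: P = MC = 183, so 190.5 − 1.5Q = 183 and Q = 5.
The monopolist equates marginal revenue to marginal cost: 190.5 − 3Q = 183, so Q = 2.5. From demand, P = 186.75.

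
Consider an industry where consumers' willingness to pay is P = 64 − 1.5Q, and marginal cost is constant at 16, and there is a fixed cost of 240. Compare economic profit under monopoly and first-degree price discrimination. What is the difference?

Economic profit rises by 384

A monopolist chooses Q where MR = MC. MR = 64 − 3Q; setting this equal to 16 gives Q = 16 and P = 40.
Profit = (40 − 16)·16 − 240 = 144.
Under first-degree price discrimination the firm charges each unit its demand price and produces up to where P = MC, i.e. Q = 32. Consumer surplus is zero; producer surplus equals total surplus.
PS equals the full surplus area, 768. Profit = 768 − 240 = 528.
Change in economic profit: 528 − 144 = 384.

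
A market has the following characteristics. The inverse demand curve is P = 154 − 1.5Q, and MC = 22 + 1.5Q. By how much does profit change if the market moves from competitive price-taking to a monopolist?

Competitive equilibrium sets price equal to marginal cost: 154 − 1.5Q = 22 + 1.5Q, so Q = 44 and P = 88.
Profit = 88·44 − (22·44 + ½·1.5·44²) = 1452.
Monopoly sets MR = MC: 154 − 3Q = 22 + 1.5Q ⇒ Q = 88/3, P = 154 − 1.5·88/3 = 110.
Profit = 110·88/3 − (22·88/3 + ½·1.5·(88/3)²) = 1936.
Change in profit: 1936 − 1452 = 484.

π rises by 484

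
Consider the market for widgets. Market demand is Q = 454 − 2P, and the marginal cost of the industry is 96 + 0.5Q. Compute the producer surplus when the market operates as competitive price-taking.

Inverting demand: P = 227 − 0.5Q.
Competitive equilibrium sets price equal to marginal cost: 227 − 0.5Q = 96 + 0.5Q, so Q = 131 and P = 161.5.
PS = P·Q − VC(Q) = 161.5·131 − (96·131 + ½·0.5·131²) = 4290.25.

PS = 4290.25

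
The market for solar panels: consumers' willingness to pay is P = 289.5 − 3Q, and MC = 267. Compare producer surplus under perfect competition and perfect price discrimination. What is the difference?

Under competition P = MC = 267, so Q = (289.5 − 267)/3 = 7.5.
PS = (267 − 267)·7.5 = 0.
With perfect price discrimination, output is the efficient level Q = 7.5 (where demand meets MC), but every buyer pays their willingness to pay: CS = 0 and PS = total surplus.
PS = ½·(289.5 − 267)·7.5 = 84.375.
Change in producer surplus: 84.375 − 0 = 84.375.

Producer surplus rises by 84.375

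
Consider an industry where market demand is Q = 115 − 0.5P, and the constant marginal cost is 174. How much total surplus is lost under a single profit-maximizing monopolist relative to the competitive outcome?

Inverting demand: P = 230 − 2Q.
Under competition P = MC = 174, so Q = (230 − 174)/2 = 28.
The monopolist equates marginal revenue to marginal cost: 230 − 4Q = 174, so Q = 14. From demand, P = 202.
DWL is the triangle between Q = 14 and Q = 28: ½·(28 − 14)·(202 − 174) = 196.

DWL = 196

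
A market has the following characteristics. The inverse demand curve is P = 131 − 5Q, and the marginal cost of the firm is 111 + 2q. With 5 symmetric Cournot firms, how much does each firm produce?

Cournot with 5 identical firms: the symmetric best-response condition is 131 − 30q = 111 + 2q. Each firm produces q = 0.625, total output Q = 3.125, price P = 115.375.

q_i = 0.625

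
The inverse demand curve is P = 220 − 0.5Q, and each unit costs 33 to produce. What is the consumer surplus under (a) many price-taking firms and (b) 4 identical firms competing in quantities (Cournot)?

Competition: CS = 34969; Cournot: CS = 22380.16

Competitive firms price at marginal cost: P = 33, giving Q = 374.
CS = ½·(220 − 33)·374 = 34969.
In a 4-firm Cournot equilibrium, symmetry and the first-order condition give q = (220 − 33)/(2.5) = 74.8. So Q = 299.2 and P = 70.4.
CS = ½·(220 − 70.4)·299.2 = 22380.16.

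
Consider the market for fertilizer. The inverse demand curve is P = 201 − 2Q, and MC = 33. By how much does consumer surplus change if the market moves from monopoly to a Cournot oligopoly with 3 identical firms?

Monopoly sets MR = MC: 201 − 4Q = 33 ⇒ Q = 42, P = 201 − 2·42 = 117.
CS = ½·(201 − 117)·42 = 1764.
Cournot with 3 identical firms: the symmetric best-response condition is 201 − 8q = 33. Each firm produces q = 21, total output Q = 63, price P = 75.
CS = ½·(201 − 75)·63 = 3969.
Change in consumer surplus: 3969 − 1764 = 2205.

CS rises by 2205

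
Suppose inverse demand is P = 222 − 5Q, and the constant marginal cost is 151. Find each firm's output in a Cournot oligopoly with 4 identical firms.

q_i = 2.84

With 4 symmetric Cournot firms, each firm's FOC gives 222 − 25q = 151, so q = 2.84, Q = 4·2.84 = 11.36, and P = 165.2.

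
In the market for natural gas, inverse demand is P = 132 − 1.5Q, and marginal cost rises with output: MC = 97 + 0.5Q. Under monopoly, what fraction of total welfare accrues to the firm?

The monopolist equates marginal revenue to marginal cost: 132 − 3Q = 97 + 0.5Q, so Q = 10. From demand, P = 117.
CS = ½·(132 − 117)·10 = 75.
PS = P·Q − VC(Q) = 117·10 − (97·10 + ½·0.5·10²) = 175.
Share captured = PS/TS = 175/250 = 0.7.

PS/TS = 0.7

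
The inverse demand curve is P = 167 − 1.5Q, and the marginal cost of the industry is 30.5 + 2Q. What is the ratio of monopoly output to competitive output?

The monopolist equates marginal revenue to marginal cost: 167 − 3Q = 30.5 + 2Q, so Q = 27.3. From demand, P = 126.05.
Competitive equilibrium sets price equal to marginal cost: 167 − 1.5Q = 30.5 + 2Q, so Q = 39 and P = 108.5.
Ratio Q_m/Q_c = 27.3/39 = 0.7.

Q_m/Q_c = 0.7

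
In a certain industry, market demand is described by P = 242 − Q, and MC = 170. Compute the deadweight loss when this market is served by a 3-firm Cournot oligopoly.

DWL = 162

Under competition P = MC = 170, so Q = (242 − 170)/1 = 72.
In a 3-firm Cournot equilibrium, symmetry and the first-order condition give q = (242 − 170)/(4) = 18. So Q = 54 and P = 188.
DWL is the triangle between Q = 54 and Q = 72: ½·(72 − 54)·(188 − 170) = 162.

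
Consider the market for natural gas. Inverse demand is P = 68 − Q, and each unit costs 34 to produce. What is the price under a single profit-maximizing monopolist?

P = 51

Monopoly sets MR = MC: 68 − 2Q = 34 ⇒ Q = 17, P = 68 − 17 = 51.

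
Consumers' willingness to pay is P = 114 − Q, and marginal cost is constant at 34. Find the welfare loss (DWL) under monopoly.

DWL = 800

Perfect competition: P = MC = 34, so 114 − Q = 34 and Q = 80.
Monopoly sets MR = MC: 114 − 2Q = 34 ⇒ Q = 40, P = 114 − 40 = 74.
DWL is the triangle between Q = 40 and Q = 80: ½·(80 − 40)·(74 − 34) = 800.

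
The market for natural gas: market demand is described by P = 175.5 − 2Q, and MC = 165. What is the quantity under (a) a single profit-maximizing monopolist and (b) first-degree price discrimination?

Monopoly: Q = 2.625; Perfect PD: Q = 5.25

Monopoly sets MR = MC: 175.5 − 4Q = 165 ⇒ Q = 2.625, P = 175.5 − 2·2.625 = 170.25.
With perfect price discrimination, output is the efficient level Q = 5.25 (where demand meets MC), but every buyer pays their willingness to pay: CS = 0 and PS = total surplus.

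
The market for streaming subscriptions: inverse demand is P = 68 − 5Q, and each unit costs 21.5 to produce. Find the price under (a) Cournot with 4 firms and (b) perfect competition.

In a 4-firm Cournot equilibrium, symmetry and the first-order condition give q = (68 − 21.5)/(25) = 1.86. So Q = 7.44 and P = 30.8.
Competitive firms price at marginal cost: P = 21.5, giving Q = 9.3.

Cournot: P = 30.8; Competition: P = 21.5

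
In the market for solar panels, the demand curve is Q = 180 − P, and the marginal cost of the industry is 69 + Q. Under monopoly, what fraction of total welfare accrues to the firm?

Inverting demand: P = 180 − Q.
The monopolist equates marginal revenue to marginal cost: 180 − 2Q = 69 + Q, so Q = 37. From demand, P = 143.
CS = ½·(180 − 143)·37 = 684.5.
PS = P·Q − VC(Q) = 143·37 − (69·37 + ½·1·37²) = 2053.5.
Share captured = PS/TS = 2053.5/2738 = 0.75.

PS/TS = 0.75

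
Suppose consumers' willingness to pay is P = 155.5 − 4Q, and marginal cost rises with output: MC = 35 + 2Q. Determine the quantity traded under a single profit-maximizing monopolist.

Monopoly sets MR = MC: 155.5 − 8Q = 35 + 2Q ⇒ Q = 12.05, P = 155.5 − 4·12.05 = 107.3.

Q = 12.05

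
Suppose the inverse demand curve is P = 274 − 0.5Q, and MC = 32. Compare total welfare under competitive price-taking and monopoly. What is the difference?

Perfect competition: P = MC = 32, so 274 − 0.5Q = 32 and Q = 484.
CS = ½·(274 − 32)·484 = 58564; PS = (32 − 32)·484 = 0; TS = 58564.
A monopolist chooses Q where MR = MC. MR = 274 − Q; setting this equal to 32 gives Q = 242 and P = 153.
CS = ½·(274 − 153)·242 = 14641; PS = (153 − 32)·242 = 29282; TS = 43923.
Change in total welfare: 43923 − 58564 = −14641.

Total welfare falls by 14641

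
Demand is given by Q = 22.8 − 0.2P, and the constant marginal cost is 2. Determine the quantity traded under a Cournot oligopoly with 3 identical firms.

Inverting demand: P = 114 − 5Q.
With 3 symmetric Cournot firms, each firm's FOC gives 114 − 20q = 2, so q = 5.6, Q = 3·5.6 = 16.8, and P = 30.

Q = 16.8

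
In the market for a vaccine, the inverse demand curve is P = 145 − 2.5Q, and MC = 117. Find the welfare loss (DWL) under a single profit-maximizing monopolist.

DWL = 39.2

Under competition P = MC = 117, so Q = (145 − 117)/2.5 = 11.2.
A monopolist chooses Q where MR = MC. MR = 145 − 5Q; setting this equal to 117 gives Q = 5.6 and P = 131.
DWL is the triangle between Q = 5.6 and Q = 11.2: ½·(11.2 − 5.6)·(131 − 117) = 39.2.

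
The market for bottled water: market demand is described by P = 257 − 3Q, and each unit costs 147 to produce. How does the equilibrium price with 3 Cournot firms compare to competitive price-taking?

Cournot with 3 identical firms: the symmetric best-response condition is 257 − 12q = 147. Each firm produces q = 55/6, total output Q = 27.5, price P = 174.5.
Competitive firms price at marginal cost: P = 147, giving Q = 110/3.

Cournot: P = 174.5; Competition: P = 147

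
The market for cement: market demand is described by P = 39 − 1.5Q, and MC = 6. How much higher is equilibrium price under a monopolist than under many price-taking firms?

P rises by 16.5

Under competition P = MC = 6, so Q = (39 − 6)/1.5 = 22.
Monopoly sets MR = MC: 39 − 3Q = 6 ⇒ Q = 11, P = 39 − 1.5·11 = 22.5.
Change in equilibrium price: 22.5 − 6 = 16.5.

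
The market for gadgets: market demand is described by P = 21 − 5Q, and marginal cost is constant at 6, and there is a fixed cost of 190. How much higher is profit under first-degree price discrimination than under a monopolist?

The monopolist equates marginal revenue to marginal cost: 21 − 10Q = 6, so Q = 1.5. From demand, P = 13.5.
Profit = (13.5 − 6)·1.5 − 190 = −178.75.
With perfect price discrimination, output is the efficient level Q = 3 (where demand meets MC), but every buyer pays their willingness to pay: CS = 0 and PS = total surplus.
PS equals the full surplus area, 22.5. Profit = 22.5 − 190 = −167.5.
Change in profit: −167.5 − −178.75 = 11.25.

Profit rises by 11.25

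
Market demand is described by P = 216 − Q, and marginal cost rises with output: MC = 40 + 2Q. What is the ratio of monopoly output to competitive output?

Q_m/Q_c = 0.75

A monopolist chooses Q where MR = MC. MR = 216 − 2Q; setting this equal to 40 + 2Q gives Q = 44 and P = 172.
Under competition P = MC: 216 − Q = 40 + 2Q ⇒ Q = 176/3, P = 472/3.
Ratio Q_m/Q_c = 44/(176/3) = 0.75.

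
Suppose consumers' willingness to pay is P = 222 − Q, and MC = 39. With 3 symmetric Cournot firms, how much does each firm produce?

q_i = 45.75

With 3 symmetric Cournot firms, each firm's FOC gives 222 − 4q = 39, so q = 45.75, Q = 3·45.75 = 137.25, and P = 84.75.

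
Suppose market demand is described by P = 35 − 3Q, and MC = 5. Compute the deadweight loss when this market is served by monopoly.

DWL = 37.5

Perfect competition: P = MC = 5, so 35 − 3Q = 5 and Q = 10.
A monopolist chooses Q where MR = MC. MR = 35 − 6Q; setting this equal to 5 gives Q = 5 and P = 20.
DWL is the triangle between Q = 5 and Q = 10: ½·(10 − 5)·(20 − 5) = 37.5.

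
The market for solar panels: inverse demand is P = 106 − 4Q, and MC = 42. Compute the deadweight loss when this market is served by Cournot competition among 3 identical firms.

DWL = 32

Under competition P = MC = 42, so Q = (106 − 42)/4 = 16.
In a 3-firm Cournot equilibrium, symmetry and the first-order condition give q = (106 − 42)/(16) = 4. So Q = 12 and P = 58.
DWL is the triangle between Q = 12 and Q = 16: ½·(16 − 12)·(58 − 42) = 32.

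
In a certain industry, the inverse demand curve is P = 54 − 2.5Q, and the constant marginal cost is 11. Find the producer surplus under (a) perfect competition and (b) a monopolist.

Perfect competition: P = MC = 11, so 54 − 2.5Q = 11 and Q = 17.2.
PS = (11 − 11)·17.2 = 0.
Monopoly sets MR = MC: 54 − 5Q = 11 ⇒ Q = 8.6, P = 54 − 2.5·8.6 = 32.5.
PS = (32.5 − 11)·8.6 = 184.9.

Competition: PS = 0; Monopoly: PS = 184.9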